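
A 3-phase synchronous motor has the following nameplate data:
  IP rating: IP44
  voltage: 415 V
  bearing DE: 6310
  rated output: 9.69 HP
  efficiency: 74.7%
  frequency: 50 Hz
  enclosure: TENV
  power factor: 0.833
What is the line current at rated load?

P_out = 9.69 × 746 = 7229 W
P_in = P_out / η = 7229 / 0.747 = 9677 W
I_L = P_in / (√3·V_L·cosφ) = 9677 / (1.732 × 415 × 0.833) = 16.2 A

16.2 A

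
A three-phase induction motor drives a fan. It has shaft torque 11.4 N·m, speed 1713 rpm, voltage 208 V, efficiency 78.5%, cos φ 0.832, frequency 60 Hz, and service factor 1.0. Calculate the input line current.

8.69 A

ω = 2π×1713/60 = 179.4 rad/s; P_out = τω = 11.4 × 179.4 = 2045 W
P_in = P_out / η = 2045 / 0.785 = 2605 W
I_L = P_in / (√3·V_L·cosφ) = 2605 / (1.732 × 208 × 0.832) = 8.69 A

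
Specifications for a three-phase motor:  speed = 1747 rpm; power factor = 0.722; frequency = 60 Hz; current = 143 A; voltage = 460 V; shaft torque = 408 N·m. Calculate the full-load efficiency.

ω = 2π × 1747/60 = 182.9 rad/s; P_out = τω = 408 × 182.9 = 74623 W
P_in = √3·V_L·I_L·cosφ = 1.732 × 460 × 143 × 0.722 = 82258 W
η = P_out / P_in = 74623 / 82258 = 0.907 = 90.7%

90.7 %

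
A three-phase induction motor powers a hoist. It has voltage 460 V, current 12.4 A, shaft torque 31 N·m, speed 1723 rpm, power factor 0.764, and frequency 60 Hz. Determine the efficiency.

ω = 2π × 1723/60 = 180.4 rad/s; P_out = τω = 31 × 180.4 = 5592 W
P_in = √3·V_L·I_L·cosφ = 1.732 × 460 × 12.4 × 0.764 = 7548 W
η = P_out / P_in = 5592 / 7548 = 0.741 = 74.1%

74.1 %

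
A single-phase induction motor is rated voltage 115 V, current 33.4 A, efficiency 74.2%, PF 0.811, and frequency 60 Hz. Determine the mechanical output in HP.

P_in = V·I·cosφ = 115 × 33.4 × 0.811 = 3115 W
P_out = η·P_in = 0.742 × 3115 = 2311 W
= 2311/746 = 3.1 HP

3.1 HP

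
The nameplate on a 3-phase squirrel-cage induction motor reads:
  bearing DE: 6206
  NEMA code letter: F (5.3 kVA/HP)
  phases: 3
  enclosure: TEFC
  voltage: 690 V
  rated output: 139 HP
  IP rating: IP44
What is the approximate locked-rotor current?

616 A

S_LR = 5.3 × 139 = 736.7 kVA
I_LR = S_LR/(√3·V_L) = 736700/(1.732×690) = 616 A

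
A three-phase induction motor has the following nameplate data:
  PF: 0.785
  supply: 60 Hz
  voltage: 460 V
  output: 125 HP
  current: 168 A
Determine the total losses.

P_in = √3·V·I·cosφ = 1.732×460×168×0.785 = 105071 W
P_out = 125×746 = 93250 W
Losses = P_in − P_out = 105071 − 93250 = 11821 W

11800 W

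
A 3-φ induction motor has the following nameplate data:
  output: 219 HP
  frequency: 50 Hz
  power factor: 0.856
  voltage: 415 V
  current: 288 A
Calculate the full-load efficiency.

P_out = 219 × 746 = 163374 W
P_in = √3·V_L·I_L·cosφ = 1.732 × 415 × 288 × 0.856 = 177199 W
η = P_out / P_in = 163374 / 177199 = 0.922 = 92.2%

92.2 %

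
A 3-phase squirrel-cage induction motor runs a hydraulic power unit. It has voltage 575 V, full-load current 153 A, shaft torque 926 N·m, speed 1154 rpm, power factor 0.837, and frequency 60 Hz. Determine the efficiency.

ω = 2π × 1154/60 = 120.8 rad/s; P_out = τω = 926 × 120.8 = 111861 W
P_in = √3·V_L·I_L·cosφ = 1.732 × 575 × 153 × 0.837 = 127536 W
η = P_out / P_in = 111861 / 127536 = 0.877 = 87.7%

87.7 %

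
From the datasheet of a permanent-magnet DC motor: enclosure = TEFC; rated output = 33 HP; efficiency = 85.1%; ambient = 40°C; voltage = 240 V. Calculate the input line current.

P_out = 33 × 746 = 24618 W
P_in = P_out / η = 24618 / 0.851 = 28928 W
I = P_in / V = 28928 / 240 = 121 A

121 A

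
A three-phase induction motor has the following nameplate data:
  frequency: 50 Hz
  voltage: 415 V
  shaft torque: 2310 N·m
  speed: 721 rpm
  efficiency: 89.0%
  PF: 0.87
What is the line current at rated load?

313 A

ω = 2π×721/60 = 75.5 rad/s; P_out = τω = 2310 × 75.5 = 174405 W
P_in = P_out / η = 174405 / 0.890 = 195961 W
I_L = P_in / (√3·V_L·cosφ) = 195961 / (1.732 × 415 × 0.87) = 313 A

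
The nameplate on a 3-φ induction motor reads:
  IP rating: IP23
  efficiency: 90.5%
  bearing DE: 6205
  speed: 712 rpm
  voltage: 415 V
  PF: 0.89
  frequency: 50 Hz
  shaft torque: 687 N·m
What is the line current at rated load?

88.5 A

ω = 2π×712/60 = 74.56 rad/s; P_out = τω = 687 × 74.56 = 51223 W
P_in = P_out / η = 51223 / 0.905 = 56600 W
I_L = P_in / (√3·V_L·cosφ) = 56600 / (1.732 × 415 × 0.89) = 88.5 A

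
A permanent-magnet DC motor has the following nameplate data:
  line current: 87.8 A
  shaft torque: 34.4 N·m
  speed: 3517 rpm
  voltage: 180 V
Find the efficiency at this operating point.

ω = 2π × 3517/60 = 368.3 rad/s; P_out = τω = 34.4 × 368.3 = 12670 W
P_in = V·I = 180 × 87.8 = 15804 W
η = P_out / P_in = 12670 / 15804 = 0.802 = 80.2%

80.2 %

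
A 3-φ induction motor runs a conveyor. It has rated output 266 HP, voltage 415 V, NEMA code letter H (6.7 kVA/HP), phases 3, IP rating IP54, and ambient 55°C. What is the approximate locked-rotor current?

2480 A

S_LR = 6.7 × 266 = 1782.2 kVA
I_LR = S_LR/(√3·V_L) = 1782200/(1.732×415) = 2480 A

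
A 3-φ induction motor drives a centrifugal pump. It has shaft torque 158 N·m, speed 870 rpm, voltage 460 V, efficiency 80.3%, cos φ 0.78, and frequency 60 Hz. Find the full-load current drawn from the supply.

ω = 2π×870/60 = 91.11 rad/s; P_out = τω = 158 × 91.11 = 14395 W
P_in = P_out / η = 14395 / 0.803 = 17927 W
I_L = P_in / (√3·V_L·cosφ) = 17927 / (1.732 × 460 × 0.78) = 28.8 A

28.8 A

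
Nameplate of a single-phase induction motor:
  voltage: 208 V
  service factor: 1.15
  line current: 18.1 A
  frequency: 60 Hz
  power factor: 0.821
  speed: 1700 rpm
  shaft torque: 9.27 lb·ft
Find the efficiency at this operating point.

72.4 %

τ = 9.27 lb·ft × 1.356 = 12.57 N·m
ω = 2π × 1700/60 = 178 rad/s; P_out = τω = 12.57 × 178 = 2237 W
P_in = V·I·cosφ = 208 × 18.1 × 0.821 = 3091 W
η = P_out / P_in = 2237 / 3091 = 0.724 = 72.4%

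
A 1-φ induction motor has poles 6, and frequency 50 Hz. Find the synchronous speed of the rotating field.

n_s = 120f/p = 120×50/6 = 1000 rpm

1000 rpm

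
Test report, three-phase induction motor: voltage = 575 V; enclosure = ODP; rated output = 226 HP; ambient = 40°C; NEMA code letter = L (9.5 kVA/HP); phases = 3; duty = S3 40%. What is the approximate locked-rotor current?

S_LR = 9.5 × 226 = 2147 kVA
I_LR = S_LR/(√3·V_L) = 2147000/(1.732×575) = 2160 A

2160 A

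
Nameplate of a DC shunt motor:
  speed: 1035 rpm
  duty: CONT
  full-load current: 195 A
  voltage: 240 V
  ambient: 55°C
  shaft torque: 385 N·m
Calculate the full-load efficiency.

89.2 %

ω = 2π × 1035/60 = 108.4 rad/s; P_out = τω = 385 × 108.4 = 41734 W
P_in = V·I = 240 × 195 = 46800 W
η = P_out / P_in = 41734 / 46800 = 0.892 = 89.2%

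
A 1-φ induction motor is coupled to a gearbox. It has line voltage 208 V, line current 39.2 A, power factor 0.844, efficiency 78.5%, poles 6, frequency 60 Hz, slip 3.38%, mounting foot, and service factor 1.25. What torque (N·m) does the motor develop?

P_in = V·I·cosφ = 208 × 39.2 × 0.844 = 6882 W
P_out = η·P_in = 0.785 × 6882 = 5402 W
n_s = 120×60/6 = 1200 rpm; n = 1200×(1−0.0338) = 1159 rpm
ω = 2π×1159/60 = 121.4 rad/s
τ = P_out/ω = 5402/121.4 = 44.5 N·m

44.5 N·m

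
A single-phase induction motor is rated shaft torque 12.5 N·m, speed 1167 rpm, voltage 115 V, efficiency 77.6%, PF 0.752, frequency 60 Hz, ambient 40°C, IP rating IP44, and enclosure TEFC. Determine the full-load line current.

ω = 2π×1167/60 = 122.2 rad/s; P_out = τω = 12.5 × 122.2 = 1528 W
P_in = P_out / η = 1528 / 0.776 = 1969 W
I = P_in / (V·cosφ) = 1969 / (115 × 0.752) = 22.8 A

22.8 A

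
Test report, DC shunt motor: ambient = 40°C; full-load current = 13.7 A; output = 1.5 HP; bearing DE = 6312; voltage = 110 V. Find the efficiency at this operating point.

74.3 %

P_out = 1.5 × 746 = 1119 W
P_in = V·I = 110 × 13.7 = 1507 W
η = P_out / P_in = 1119 / 1507 = 0.743 = 74.3%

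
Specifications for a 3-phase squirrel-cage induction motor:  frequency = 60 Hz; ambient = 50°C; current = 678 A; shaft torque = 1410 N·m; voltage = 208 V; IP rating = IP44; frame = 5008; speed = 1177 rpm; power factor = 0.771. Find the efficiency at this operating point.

ω = 2π × 1177/60 = 123.3 rad/s; P_out = τω = 1410 × 123.3 = 173853 W
P_in = √3·V_L·I_L·cosφ = 1.732 × 208 × 678 × 0.771 = 188320 W
η = P_out / P_in = 173853 / 188320 = 0.923 = 92.3%

92.3 %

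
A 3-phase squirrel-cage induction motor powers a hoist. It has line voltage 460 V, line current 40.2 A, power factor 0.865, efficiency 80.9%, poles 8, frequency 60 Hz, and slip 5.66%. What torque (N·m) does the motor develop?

252 N·m

P_in = √3·V·I·cosφ = 1.732 × 460 × 40.2 × 0.865 = 27704 W
P_out = η·P_in = 0.809 × 27704 = 22413 W
n_s = 120×60/8 = 900 rpm; n = 900×(1−0.0566) = 849 rpm
ω = 2π×849/60 = 88.91 rad/s
τ = P_out/ω = 22413/88.91 = 252 N·m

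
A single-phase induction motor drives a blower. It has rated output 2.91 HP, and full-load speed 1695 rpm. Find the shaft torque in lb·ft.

P_out = 2.91 × 746 = 2171 W
ω = 2π × 1695/60 = 177.5 rad/s
τ = P_out/ω = 2171/177.5 = 12.23 N·m
In lb·ft: 12.23/1.356 = 9.02 lb·ft

9.02 lb·ft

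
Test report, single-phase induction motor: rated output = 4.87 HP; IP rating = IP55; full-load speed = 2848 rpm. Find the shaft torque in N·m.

12.2 N·m

P_out = 4.87 × 746 = 3633 W
ω = 2π × 2848/60 = 298.2 rad/s
τ = P_out/ω = 3633/298.2 = 12.2 N·m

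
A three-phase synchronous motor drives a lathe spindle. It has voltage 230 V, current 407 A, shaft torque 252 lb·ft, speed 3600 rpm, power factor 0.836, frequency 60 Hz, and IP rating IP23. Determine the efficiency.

τ = 252 lb·ft × 1.356 = 341.7 N·m
ω = 2π × 3600/60 = 377 rad/s; P_out = τω = 341.7 × 377 = 128821 W
P_in = √3·V_L·I_L·cosφ = 1.732 × 230 × 407 × 0.836 = 135543 W
η = P_out / P_in = 128821 / 135543 = 0.950 = 95.0%

95.0 %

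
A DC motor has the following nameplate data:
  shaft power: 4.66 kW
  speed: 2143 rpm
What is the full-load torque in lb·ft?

ω = 2π × 2143/60 = 224.4 rad/s
τ = P/ω = 4660/224.4 = 20.77 N·m
In lb·ft: 20.77/1.356 = 15.3 lb·ft

15.3 lb·ft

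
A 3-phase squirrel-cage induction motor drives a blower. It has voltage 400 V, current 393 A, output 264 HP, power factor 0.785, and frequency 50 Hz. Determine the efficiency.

92.1 %

P_out = 264 × 746 = 196944 W
P_in = √3·V_L·I_L·cosφ = 1.732 × 400 × 393 × 0.785 = 213732 W
η = P_out / P_in = 196944 / 213732 = 0.921 = 92.1%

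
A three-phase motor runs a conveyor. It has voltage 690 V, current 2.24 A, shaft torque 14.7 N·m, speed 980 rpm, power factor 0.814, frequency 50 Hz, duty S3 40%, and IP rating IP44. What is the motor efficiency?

ω = 2π × 980/60 = 102.6 rad/s; P_out = τω = 14.7 × 102.6 = 1508 W
P_in = √3·V_L·I_L·cosφ = 1.732 × 690 × 2.24 × 0.814 = 2179 W
η = P_out / P_in = 1508 / 2179 = 0.692 = 69.2%

69.2 %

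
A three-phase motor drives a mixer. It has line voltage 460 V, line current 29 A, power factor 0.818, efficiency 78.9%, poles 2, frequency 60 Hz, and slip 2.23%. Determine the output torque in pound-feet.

29.8 lb·ft

P_in = √3·V·I·cosφ = 1.732 × 460 × 29 × 0.818 = 18900 W
P_out = η·P_in = 0.789 × 18900 = 14912 W
n_s = 120×60/2 = 3600 rpm; n = 3600×(1−0.0223) = 3520 rpm
ω = 2π×3520/60 = 368.6 rad/s
τ = P_out/ω = 14912/368.6 = 40.46 N·m
In lb·ft: 40.46/1.356 = 29.8 lb·ft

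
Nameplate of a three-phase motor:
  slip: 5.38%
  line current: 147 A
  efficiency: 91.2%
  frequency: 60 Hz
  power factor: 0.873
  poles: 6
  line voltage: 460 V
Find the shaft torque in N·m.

784 N·m

P_in = √3·V·I·cosφ = 1.732 × 460 × 147 × 0.873 = 102244 W
P_out = η·P_in = 0.912 × 102244 = 93247 W
n_s = 120×60/6 = 1200 rpm; n = 1200×(1−0.0538) = 1135 rpm
ω = 2π×1135/60 = 118.9 rad/s
τ = P_out/ω = 93247/118.9 = 784 N·m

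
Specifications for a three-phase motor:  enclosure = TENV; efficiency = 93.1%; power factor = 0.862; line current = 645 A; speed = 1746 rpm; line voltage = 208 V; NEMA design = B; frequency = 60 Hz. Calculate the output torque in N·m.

P_in = √3·V·I·cosφ = 1.732 × 208 × 645 × 0.862 = 200299 W
P_out = η·P_in = 0.931 × 200299 = 186478 W
n = 1746 rpm
ω = 2π×1746/60 = 182.8 rad/s
τ = P_out/ω = 186478/182.8 = 1020 N·m

1020 N·m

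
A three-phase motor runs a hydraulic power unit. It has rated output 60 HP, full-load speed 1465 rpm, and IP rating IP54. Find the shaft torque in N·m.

292 N·m

P_out = 60 × 746 = 44760 W
ω = 2π × 1465/60 = 153.4 rad/s
τ = P_out/ω = 44760/153.4 = 292 N·m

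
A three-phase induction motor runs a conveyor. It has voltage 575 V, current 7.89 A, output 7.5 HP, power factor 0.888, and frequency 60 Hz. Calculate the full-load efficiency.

80.2 %

P_out = 7.5 × 746 = 5595 W
P_in = √3·V_L·I_L·cosφ = 1.732 × 575 × 7.89 × 0.888 = 6978 W
η = P_out / P_in = 5595 / 6978 = 0.802 = 80.2%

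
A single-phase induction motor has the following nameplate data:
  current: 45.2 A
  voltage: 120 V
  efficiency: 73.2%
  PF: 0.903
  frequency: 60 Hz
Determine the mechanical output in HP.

4.81 HP

P_in = V·I·cosφ = 120 × 45.2 × 0.903 = 4898 W
P_out = η·P_in = 0.732 × 4898 = 3585 W
= 3585/746 = 4.81 HP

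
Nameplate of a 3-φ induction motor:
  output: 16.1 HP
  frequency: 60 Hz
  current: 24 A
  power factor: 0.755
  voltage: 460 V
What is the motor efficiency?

P_out = 16.1 × 746 = 12011 W
P_in = √3·V_L·I_L·cosφ = 1.732 × 460 × 24 × 0.755 = 14437 W
η = P_out / P_in = 12011 / 14437 = 0.832 = 83.2%

83.2 %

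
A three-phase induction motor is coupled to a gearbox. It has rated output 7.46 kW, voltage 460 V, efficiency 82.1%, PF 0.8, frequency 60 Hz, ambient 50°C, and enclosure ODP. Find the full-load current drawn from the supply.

P_out = 7.46 kW = 7460 W
P_in = P_out / η = 7460 / 0.821 = 9086 W
I_L = P_in / (√3·V_L·cosφ) = 9086 / (1.732 × 460 × 0.8) = 14.3 A

14.3 A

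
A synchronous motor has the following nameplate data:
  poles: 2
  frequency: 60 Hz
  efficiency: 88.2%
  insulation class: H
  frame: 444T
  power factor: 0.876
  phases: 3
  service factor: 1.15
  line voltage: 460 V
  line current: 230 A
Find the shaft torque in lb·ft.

P_in = √3·V·I·cosφ = 1.732 × 460 × 230 × 0.876 = 160523 W
P_out = η·P_in = 0.882 × 160523 = 141581 W
n = n_s = 120×60/2 = 3600 rpm (synchronous)
ω = 2π×3600/60 = 377 rad/s
τ = P_out/ω = 141581/377 = 375.5 N·m
In lb·ft: 375.5/1.356 = 277 lb·ft

277 lb·ft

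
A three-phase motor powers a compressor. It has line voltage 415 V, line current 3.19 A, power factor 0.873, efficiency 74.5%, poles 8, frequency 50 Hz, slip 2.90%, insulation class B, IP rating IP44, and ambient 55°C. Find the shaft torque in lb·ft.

14.4 lb·ft

P_in = √3·V·I·cosφ = 1.732 × 415 × 3.19 × 0.873 = 2002 W
P_out = η·P_in = 0.745 × 2002 = 1491 W
n_s = 120×50/8 = 750 rpm; n = 750×(1−0.029) = 728 rpm
ω = 2π×728/60 = 76.24 rad/s
τ = P_out/ω = 1491/76.24 = 19.56 N·m
In lb·ft: 19.56/1.356 = 14.4 lb·ft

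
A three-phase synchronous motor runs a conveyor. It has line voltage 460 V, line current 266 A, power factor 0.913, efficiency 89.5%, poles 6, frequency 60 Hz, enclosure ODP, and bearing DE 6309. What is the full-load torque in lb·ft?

P_in = √3·V·I·cosφ = 1.732 × 460 × 266 × 0.913 = 193490 W
P_out = η·P_in = 0.895 × 193490 = 173174 W
n = n_s = 120×60/6 = 1200 rpm (synchronous)
ω = 2π×1200/60 = 125.7 rad/s
τ = P_out/ω = 173174/125.7 = 1378 N·m
In lb·ft: 1378/1.356 = 1020 lb·ft

1020 lb·ft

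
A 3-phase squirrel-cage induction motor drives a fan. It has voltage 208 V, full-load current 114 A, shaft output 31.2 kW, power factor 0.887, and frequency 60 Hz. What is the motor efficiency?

85.6 %

P_out = 31.2 kW = 31200 W
P_in = √3·V_L·I_L·cosφ = 1.732 × 208 × 114 × 0.887 = 36428 W
η = P_out / P_in = 31200 / 36428 = 0.856 = 85.6%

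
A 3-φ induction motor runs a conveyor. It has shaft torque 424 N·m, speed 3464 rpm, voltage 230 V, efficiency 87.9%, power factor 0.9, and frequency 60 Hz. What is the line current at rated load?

488 A

ω = 2π×3464/60 = 362.7 rad/s; P_out = τω = 424 × 362.7 = 153785 W
P_in = P_out / η = 153785 / 0.879 = 174954 W
I_L = P_in / (√3·V_L·cosφ) = 174954 / (1.732 × 230 × 0.9) = 488 A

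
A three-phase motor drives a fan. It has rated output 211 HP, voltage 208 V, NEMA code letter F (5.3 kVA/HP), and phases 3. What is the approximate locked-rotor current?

3100 A

S_LR = 5.3 × 211 = 1118.3 kVA
I_LR = S_LR/(√3·V_L) = 1118300/(1.732×208) = 3100 A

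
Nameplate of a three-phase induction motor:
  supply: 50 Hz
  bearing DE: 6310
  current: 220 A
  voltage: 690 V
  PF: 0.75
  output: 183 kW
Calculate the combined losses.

14200 W

P_in = √3·V·I·cosφ = 1.732×690×220×0.75 = 197188 W
P_out = 183000 W
Losses = P_in − P_out = 197188 − 183000 = 14188 W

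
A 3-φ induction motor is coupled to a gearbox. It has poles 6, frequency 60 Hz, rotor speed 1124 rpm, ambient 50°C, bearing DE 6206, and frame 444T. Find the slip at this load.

n_s = 120f/p = 120×60/6 = 1200 rpm
s = (n_s − n)/n_s = (1200 − 1124)/1200 = 0.0633

6.33 %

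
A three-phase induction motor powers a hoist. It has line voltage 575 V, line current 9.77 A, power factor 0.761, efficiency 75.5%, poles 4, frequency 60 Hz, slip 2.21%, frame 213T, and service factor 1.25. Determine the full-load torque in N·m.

30.3 N·m

P_in = √3·V·I·cosφ = 1.732 × 575 × 9.77 × 0.761 = 7404 W
P_out = η·P_in = 0.755 × 7404 = 5590 W
n_s = 120×60/4 = 1800 rpm; n = 1800×(1−0.0221) = 1760 rpm
ω = 2π×1760/60 = 184.3 rad/s
τ = P_out/ω = 5590/184.3 = 30.3 N·m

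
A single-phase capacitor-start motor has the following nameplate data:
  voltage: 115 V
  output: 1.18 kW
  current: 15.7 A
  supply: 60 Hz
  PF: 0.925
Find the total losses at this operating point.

490 W

P_in = V·I·cosφ = 115×15.7×0.925 = 1670 W
P_out = 1180 W
Losses = P_in − P_out = 1670 − 1180 = 490 W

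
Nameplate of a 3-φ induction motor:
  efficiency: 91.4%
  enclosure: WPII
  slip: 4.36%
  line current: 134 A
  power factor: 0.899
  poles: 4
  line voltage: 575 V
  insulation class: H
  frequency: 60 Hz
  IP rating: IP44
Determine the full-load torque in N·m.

608 N·m

P_in = √3·V·I·cosφ = 1.732 × 575 × 134 × 0.899 = 119972 W
P_out = η·P_in = 0.914 × 119972 = 109654 W
n_s = 120×60/4 = 1800 rpm; n = 1800×(1−0.0436) = 1722 rpm
ω = 2π×1722/60 = 180.3 rad/s
τ = P_out/ω = 109654/180.3 = 608 N·m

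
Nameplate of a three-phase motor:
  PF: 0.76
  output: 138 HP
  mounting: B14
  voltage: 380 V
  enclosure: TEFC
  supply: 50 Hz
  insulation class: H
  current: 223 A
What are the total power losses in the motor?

P_in = √3·V·I·cosφ = 1.732×380×223×0.76 = 111545 W
P_out = 138×746 = 102948 W
Losses = P_in − P_out = 111545 − 102948 = 8597 W

8600 W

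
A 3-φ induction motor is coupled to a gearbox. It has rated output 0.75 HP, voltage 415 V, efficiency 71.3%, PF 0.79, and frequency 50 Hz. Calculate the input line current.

P_out = 0.75 × 746 = 560 W
P_in = P_out / η = 560 / 0.713 = 785 W
I_L = P_in / (√3·V_L·cosφ) = 785 / (1.732 × 415 × 0.79) = 1.38 A

1.38 A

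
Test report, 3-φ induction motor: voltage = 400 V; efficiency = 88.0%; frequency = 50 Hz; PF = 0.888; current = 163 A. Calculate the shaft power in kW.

88.2 kW

P_in = √3·V·I·cosφ = 1.732 × 400 × 163 × 0.888 = 100279 W
P_out = η·P_in = 0.88 × 100279 = 88246 W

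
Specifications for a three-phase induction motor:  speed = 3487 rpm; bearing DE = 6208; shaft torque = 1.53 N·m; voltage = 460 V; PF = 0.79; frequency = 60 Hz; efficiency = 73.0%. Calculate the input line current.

1.22 A

ω = 2π×3487/60 = 365.2 rad/s; P_out = τω = 1.53 × 365.2 = 559 W
P_in = P_out / η = 559 / 0.730 = 766 W
I_L = P_in / (√3·V_L·cosφ) = 766 / (1.732 × 460 × 0.79) = 1.22 A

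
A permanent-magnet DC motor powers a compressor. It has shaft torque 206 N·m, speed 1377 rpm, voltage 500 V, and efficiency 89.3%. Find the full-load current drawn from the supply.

ω = 2π×1377/60 = 144.2 rad/s; P_out = τω = 206 × 144.2 = 29705 W
P_in = P_out / η = 29705 / 0.893 = 33264 W
I = P_in / V = 33264 / 500 = 66.5 A

66.5 A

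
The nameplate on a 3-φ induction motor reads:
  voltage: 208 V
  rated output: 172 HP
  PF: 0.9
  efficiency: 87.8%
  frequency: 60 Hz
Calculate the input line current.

451 A

P_out = 172 × 746 = 128312 W
P_in = P_out / η = 128312 / 0.878 = 146141 W
I_L = P_in / (√3·V_L·cosφ) = 146141 / (1.732 × 208 × 0.9) = 451 A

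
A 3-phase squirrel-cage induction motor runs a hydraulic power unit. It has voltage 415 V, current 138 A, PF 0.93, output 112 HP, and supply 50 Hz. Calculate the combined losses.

P_in = √3·V·I·cosφ = 1.732×415×138×0.93 = 92248 W
P_out = 112×746 = 83552 W
Losses = P_in − P_out = 92248 − 83552 = 8696 W

8700 W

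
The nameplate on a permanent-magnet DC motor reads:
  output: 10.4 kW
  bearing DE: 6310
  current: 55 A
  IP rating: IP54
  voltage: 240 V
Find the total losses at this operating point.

2800 W

P_in = V·I = 240×55 = 13200 W
P_out = 10400 W
Losses = P_in − P_out = 13200 − 10400 = 2800 W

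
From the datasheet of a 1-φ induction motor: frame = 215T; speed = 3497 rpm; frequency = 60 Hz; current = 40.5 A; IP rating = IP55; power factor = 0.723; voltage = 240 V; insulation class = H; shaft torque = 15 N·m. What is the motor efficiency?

ω = 2π × 3497/60 = 366.2 rad/s; P_out = τω = 15 × 366.2 = 5493 W
P_in = V·I·cosφ = 240 × 40.5 × 0.723 = 7028 W
η = P_out / P_in = 5493 / 7028 = 0.782 = 78.2%

78.2 %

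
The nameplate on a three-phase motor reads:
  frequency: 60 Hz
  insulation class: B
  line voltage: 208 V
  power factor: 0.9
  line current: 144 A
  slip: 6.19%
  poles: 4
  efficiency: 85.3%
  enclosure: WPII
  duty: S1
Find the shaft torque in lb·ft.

166 lb·ft

P_in = √3·V·I·cosφ = 1.732 × 208 × 144 × 0.9 = 46689 W
P_out = η·P_in = 0.853 × 46689 = 39826 W
n_s = 120×60/4 = 1800 rpm; n = 1800×(1−0.0619) = 1689 rpm
ω = 2π×1689/60 = 176.9 rad/s
τ = P_out/ω = 39826/176.9 = 225.1 N·m
In lb·ft: 225.1/1.356 = 166 lb·ft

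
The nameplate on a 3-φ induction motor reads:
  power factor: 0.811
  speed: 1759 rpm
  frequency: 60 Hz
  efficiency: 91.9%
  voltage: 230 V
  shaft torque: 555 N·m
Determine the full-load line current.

344 A

ω = 2π×1759/60 = 184.2 rad/s; P_out = τω = 555 × 184.2 = 102231 W
P_in = P_out / η = 102231 / 0.919 = 111242 W
I_L = P_in / (√3·V_L·cosφ) = 111242 / (1.732 × 230 × 0.811) = 344 A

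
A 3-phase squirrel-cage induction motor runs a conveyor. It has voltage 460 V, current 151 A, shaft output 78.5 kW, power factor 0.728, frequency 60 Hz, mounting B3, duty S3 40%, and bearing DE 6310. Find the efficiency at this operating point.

P_out = 78.5 kW = 78500 W
P_in = √3·V_L·I_L·cosφ = 1.732 × 460 × 151 × 0.728 = 87582 W
η = P_out / P_in = 78500 / 87582 = 0.896 = 89.6%

89.6 %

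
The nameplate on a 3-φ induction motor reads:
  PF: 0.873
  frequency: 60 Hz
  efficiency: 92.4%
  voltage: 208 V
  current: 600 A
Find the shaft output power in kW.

174 kW

P_in = √3·V·I·cosφ = 1.732 × 208 × 600 × 0.873 = 188702 W
P_out = η·P_in = 0.924 × 188702 = 174361 W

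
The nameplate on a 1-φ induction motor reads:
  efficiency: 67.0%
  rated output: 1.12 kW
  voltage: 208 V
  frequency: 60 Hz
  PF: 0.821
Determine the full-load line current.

P_out = 1.12 kW = 1120 W
P_in = P_out / η = 1120 / 0.670 = 1672 W
I = P_in / (V·cosφ) = 1672 / (208 × 0.821) = 9.79 A

9.79 A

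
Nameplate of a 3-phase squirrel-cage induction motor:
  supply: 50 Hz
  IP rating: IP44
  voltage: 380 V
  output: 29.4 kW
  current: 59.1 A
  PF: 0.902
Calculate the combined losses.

P_in = √3·V·I·cosφ = 1.732×380×59.1×0.902 = 35085 W
P_out = 29400 W
Losses = P_in − P_out = 35085 − 29400 = 5685 W

5.69 kW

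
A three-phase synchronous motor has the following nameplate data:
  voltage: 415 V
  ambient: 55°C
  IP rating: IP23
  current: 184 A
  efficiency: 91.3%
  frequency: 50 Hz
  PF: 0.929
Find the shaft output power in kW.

P_in = √3·V·I·cosφ = 1.732 × 415 × 184 × 0.929 = 122865 W
P_out = η·P_in = 0.913 × 122865 = 112176 W

112 kW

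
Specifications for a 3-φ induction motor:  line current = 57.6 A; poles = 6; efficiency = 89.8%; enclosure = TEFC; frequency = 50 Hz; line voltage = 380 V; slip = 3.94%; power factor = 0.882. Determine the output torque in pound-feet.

220 lb·ft

P_in = √3·V·I·cosφ = 1.732 × 380 × 57.6 × 0.882 = 33437 W
P_out = η·P_in = 0.898 × 33437 = 30026 W
n_s = 120×50/6 = 1000 rpm; n = 1000×(1−0.0394) = 961 rpm
ω = 2π×961/60 = 100.6 rad/s
τ = P_out/ω = 30026/100.6 = 298.5 N·m
In lb·ft: 298.5/1.356 = 220 lb·ft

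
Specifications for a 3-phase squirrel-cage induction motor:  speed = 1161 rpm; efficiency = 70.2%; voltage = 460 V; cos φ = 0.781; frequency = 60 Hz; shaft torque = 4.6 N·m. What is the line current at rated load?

ω = 2π×1161/60 = 121.6 rad/s; P_out = τω = 4.6 × 121.6 = 559 W
P_in = P_out / η = 559 / 0.702 = 796 W
I_L = P_in / (√3·V_L·cosφ) = 796 / (1.732 × 460 × 0.781) = 1.28 A

1.28 A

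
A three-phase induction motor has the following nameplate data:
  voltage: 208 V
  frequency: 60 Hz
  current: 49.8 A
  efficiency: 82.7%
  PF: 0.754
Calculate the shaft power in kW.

11.2 kW

P_in = √3·V·I·cosφ = 1.732 × 208 × 49.8 × 0.754 = 13527 W
P_out = η·P_in = 0.827 × 13527 = 11187 W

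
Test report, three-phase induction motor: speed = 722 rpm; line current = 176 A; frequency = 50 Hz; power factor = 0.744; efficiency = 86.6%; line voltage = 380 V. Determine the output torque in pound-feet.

P_in = √3·V·I·cosφ = 1.732 × 380 × 176 × 0.744 = 86182 W
P_out = η·P_in = 0.866 × 86182 = 74634 W
n = 722 rpm
ω = 2π×722/60 = 75.61 rad/s
τ = P_out/ω = 74634/75.61 = 987.1 N·m
In lb·ft: 987.1/1.356 = 728 lb·ft

728 lb·ft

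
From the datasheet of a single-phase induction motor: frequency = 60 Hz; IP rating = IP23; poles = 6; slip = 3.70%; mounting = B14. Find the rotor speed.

n_s = 120f/p = 120×60/6 = 1200 rpm
n = n_s(1 − s) = 1200 × (1 − 0.037) = 1156 rpm

1156 rpm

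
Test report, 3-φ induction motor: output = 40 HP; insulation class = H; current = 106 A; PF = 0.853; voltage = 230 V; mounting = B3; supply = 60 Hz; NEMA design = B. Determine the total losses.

6180 W

P_in = √3·V·I·cosφ = 1.732×230×106×0.853 = 36019 W
P_out = 40×746 = 29840 W
Losses = P_in − P_out = 36019 − 29840 = 6179 W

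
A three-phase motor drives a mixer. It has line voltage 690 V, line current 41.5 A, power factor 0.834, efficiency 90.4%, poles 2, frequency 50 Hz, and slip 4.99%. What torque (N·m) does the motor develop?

125 N·m

P_in = √3·V·I·cosφ = 1.732 × 690 × 41.5 × 0.834 = 41363 W
P_out = η·P_in = 0.904 × 41363 = 37392 W
n_s = 120×50/2 = 3000 rpm; n = 3000×(1−0.0499) = 2850 rpm
ω = 2π×2850/60 = 298.5 rad/s
τ = P_out/ω = 37392/298.5 = 125 N·m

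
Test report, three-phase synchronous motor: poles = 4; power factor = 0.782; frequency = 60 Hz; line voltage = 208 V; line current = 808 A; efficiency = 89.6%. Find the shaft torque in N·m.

1080 N·m

P_in = √3·V·I·cosφ = 1.732 × 208 × 808 × 0.782 = 227630 W
P_out = η·P_in = 0.896 × 227630 = 203956 W
n = n_s = 120×60/4 = 1800 rpm (synchronous)
ω = 2π×1800/60 = 188.5 rad/s
τ = P_out/ω = 203956/188.5 = 1080 N·m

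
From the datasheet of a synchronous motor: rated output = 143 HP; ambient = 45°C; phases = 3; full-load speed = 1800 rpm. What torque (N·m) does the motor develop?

P_out = 143 × 746 = 106678 W
ω = 2π × 1800/60 = 188.5 rad/s
τ = P_out/ω = 106678/188.5 = 566 N·m

566 N·m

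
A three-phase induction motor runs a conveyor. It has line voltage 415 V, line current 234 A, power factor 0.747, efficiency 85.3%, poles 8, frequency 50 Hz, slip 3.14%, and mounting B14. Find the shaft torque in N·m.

P_in = √3·V·I·cosφ = 1.732 × 415 × 234 × 0.747 = 125641 W
P_out = η·P_in = 0.853 × 125641 = 107172 W
n_s = 120×50/8 = 750 rpm; n = 750×(1−0.0314) = 726 rpm
ω = 2π×726/60 = 76.03 rad/s
τ = P_out/ω = 107172/76.03 = 1410 N·m

1410 N·m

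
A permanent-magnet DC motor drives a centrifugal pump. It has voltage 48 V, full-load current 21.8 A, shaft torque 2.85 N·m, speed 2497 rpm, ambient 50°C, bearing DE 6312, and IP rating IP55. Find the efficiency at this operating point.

ω = 2π × 2497/60 = 261.5 rad/s; P_out = τω = 2.85 × 261.5 = 745 W
P_in = V·I = 48 × 21.8 = 1046 W
η = P_out / P_in = 745 / 1046 = 0.712 = 71.2%

71.2 %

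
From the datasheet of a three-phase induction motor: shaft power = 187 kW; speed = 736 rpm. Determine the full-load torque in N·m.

2430 N·m

ω = 2π × 736/60 = 77.07 rad/s
τ = P/ω = 187000/77.07 = 2430 N·m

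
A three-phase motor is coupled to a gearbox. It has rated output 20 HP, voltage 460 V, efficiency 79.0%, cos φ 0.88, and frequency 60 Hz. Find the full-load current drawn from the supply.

P_out = 20 × 746 = 14920 W
P_in = P_out / η = 14920 / 0.790 = 18886 W
I_L = P_in / (√3·V_L·cosφ) = 18886 / (1.732 × 460 × 0.88) = 26.9 A

26.9 A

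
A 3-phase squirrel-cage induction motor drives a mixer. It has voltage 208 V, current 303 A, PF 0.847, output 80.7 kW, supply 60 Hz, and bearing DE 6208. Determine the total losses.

11800 W

P_in = √3·V·I·cosφ = 1.732×208×303×0.847 = 92456 W
P_out = 80700 W
Losses = P_in − P_out = 92456 − 80700 = 11756 W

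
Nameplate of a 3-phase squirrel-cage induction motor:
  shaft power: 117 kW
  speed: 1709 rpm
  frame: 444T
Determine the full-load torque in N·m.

654 N·m

ω = 2π × 1709/60 = 179 rad/s
τ = P/ω = 117000/179 = 654 N·m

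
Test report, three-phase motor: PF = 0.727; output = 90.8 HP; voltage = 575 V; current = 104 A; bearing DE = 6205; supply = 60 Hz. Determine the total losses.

7.56 kW

P_in = √3·V·I·cosφ = 1.732×575×104×0.727 = 75298 W
P_out = 90.8×746 = 67737 W
Losses = P_in − P_out = 75298 − 67737 = 7561 W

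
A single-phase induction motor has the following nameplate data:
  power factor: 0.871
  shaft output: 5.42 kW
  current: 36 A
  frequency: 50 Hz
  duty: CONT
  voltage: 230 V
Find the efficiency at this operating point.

75.2 %

P_out = 5.42 kW = 5420 W
P_in = V·I·cosφ = 230 × 36 × 0.871 = 7212 W
η = P_out / P_in = 5420 / 7212 = 0.752 = 75.2%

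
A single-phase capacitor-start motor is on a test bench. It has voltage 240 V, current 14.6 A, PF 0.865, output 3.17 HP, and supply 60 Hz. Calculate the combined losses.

666 W

P_in = V·I·cosφ = 240×14.6×0.865 = 3031 W
P_out = 3.17×746 = 2365 W
Losses = P_in − P_out = 3031 − 2365 = 666 W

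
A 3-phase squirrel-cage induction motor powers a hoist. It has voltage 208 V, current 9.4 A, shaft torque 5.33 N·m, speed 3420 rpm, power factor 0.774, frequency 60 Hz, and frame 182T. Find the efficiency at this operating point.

72.8 %

ω = 2π × 3420/60 = 358.1 rad/s; P_out = τω = 5.33 × 358.1 = 1909 W
P_in = √3·V_L·I_L·cosφ = 1.732 × 208 × 9.4 × 0.774 = 2621 W
η = P_out / P_in = 1909 / 2621 = 0.728 = 72.8%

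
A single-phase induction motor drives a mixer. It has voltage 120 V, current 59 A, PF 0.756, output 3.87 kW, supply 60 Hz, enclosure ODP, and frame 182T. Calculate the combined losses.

P_in = V·I·cosφ = 120×59×0.756 = 5352 W
P_out = 3870 W
Losses = P_in − P_out = 5352 − 3870 = 1482 W

1480 W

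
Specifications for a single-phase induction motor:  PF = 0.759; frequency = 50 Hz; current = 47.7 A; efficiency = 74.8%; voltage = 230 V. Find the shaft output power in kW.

P_in = V·I·cosφ = 230 × 47.7 × 0.759 = 8327 W
P_out = η·P_in = 0.748 × 8327 = 6229 W

6.23 kW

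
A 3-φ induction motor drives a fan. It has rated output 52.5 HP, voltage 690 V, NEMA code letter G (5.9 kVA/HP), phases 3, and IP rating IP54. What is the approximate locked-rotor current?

259 A

S_LR = 5.9 × 52.5 = 309.75 kVA
I_LR = S_LR/(√3·V_L) = 309750/(1.732×690) = 259 A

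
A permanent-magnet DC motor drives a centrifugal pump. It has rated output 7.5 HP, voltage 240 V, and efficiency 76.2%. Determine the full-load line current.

P_out = 7.5 × 746 = 5595 W
P_in = P_out / η = 5595 / 0.762 = 7343 W
I = P_in / V = 7343 / 240 = 30.6 A

30.6 A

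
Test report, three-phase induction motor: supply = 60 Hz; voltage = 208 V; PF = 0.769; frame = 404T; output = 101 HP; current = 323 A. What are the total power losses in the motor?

P_in = √3·V·I·cosφ = 1.732×208×323×0.769 = 89483 W
P_out = 101×746 = 75346 W
Losses = P_in − P_out = 89483 − 75346 = 14137 W

14.1 kW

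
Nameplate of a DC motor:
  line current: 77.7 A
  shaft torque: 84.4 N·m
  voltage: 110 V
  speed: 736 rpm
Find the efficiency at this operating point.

76.1 %

ω = 2π × 736/60 = 77.07 rad/s; P_out = τω = 84.4 × 77.07 = 6505 W
P_in = V·I = 110 × 77.7 = 8547 W
η = P_out / P_in = 6505 / 8547 = 0.761 = 76.1%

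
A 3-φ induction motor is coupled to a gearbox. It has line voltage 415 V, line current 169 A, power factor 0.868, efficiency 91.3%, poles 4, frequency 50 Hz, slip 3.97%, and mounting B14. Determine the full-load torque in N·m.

P_in = √3·V·I·cosφ = 1.732 × 415 × 169 × 0.868 = 105439 W
P_out = η·P_in = 0.913 × 105439 = 96266 W
n_s = 120×50/4 = 1500 rpm; n = 1500×(1−0.0397) = 1440 rpm
ω = 2π×1440/60 = 150.8 rad/s
τ = P_out/ω = 96266/150.8 = 638 N·m

638 N·m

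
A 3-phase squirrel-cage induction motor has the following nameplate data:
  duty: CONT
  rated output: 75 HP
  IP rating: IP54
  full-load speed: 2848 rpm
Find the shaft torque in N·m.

188 N·m

P_out = 75 × 746 = 55950 W
ω = 2π × 2848/60 = 298.2 rad/s
τ = P_out/ω = 55950/298.2 = 188 N·m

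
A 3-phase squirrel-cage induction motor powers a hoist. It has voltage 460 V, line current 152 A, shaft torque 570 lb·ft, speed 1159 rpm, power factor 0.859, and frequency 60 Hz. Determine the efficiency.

90.2 %

τ = 570 lb·ft × 1.356 = 772.9 N·m
ω = 2π × 1159/60 = 121.4 rad/s; P_out = τω = 772.9 × 121.4 = 93830 W
P_in = √3·V_L·I_L·cosφ = 1.732 × 460 × 152 × 0.859 = 104026 W
η = P_out / P_in = 93830 / 104026 = 0.902 = 90.2%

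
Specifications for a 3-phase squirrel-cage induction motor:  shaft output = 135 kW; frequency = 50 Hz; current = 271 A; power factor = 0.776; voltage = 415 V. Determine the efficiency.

89.3 %

P_out = 135 kW = 135000 W
P_in = √3·V_L·I_L·cosφ = 1.732 × 415 × 271 × 0.776 = 151157 W
η = P_out / P_in = 135000 / 151157 = 0.893 = 89.3%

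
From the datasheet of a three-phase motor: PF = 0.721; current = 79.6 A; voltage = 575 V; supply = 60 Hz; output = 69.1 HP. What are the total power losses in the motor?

5610 W

P_in = √3·V·I·cosφ = 1.732×575×79.6×0.721 = 57156 W
P_out = 69.1×746 = 51549 W
Losses = P_in − P_out = 57156 − 51549 = 5607 W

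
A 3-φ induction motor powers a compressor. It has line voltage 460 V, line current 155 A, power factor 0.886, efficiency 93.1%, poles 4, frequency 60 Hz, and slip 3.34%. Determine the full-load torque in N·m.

P_in = √3·V·I·cosφ = 1.732 × 460 × 155 × 0.886 = 109414 W
P_out = η·P_in = 0.931 × 109414 = 101864 W
n_s = 120×60/4 = 1800 rpm; n = 1800×(1−0.0334) = 1740 rpm
ω = 2π×1740/60 = 182.2 rad/s
τ = P_out/ω = 101864/182.2 = 559 N·m

559 N·m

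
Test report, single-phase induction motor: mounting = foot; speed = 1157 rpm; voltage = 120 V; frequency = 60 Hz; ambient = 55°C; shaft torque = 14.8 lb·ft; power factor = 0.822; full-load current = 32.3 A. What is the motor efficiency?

76.3 %

τ = 14.8 lb·ft × 1.356 = 20.07 N·m
ω = 2π × 1157/60 = 121.2 rad/s; P_out = τω = 20.07 × 121.2 = 2432 W
P_in = V·I·cosφ = 120 × 32.3 × 0.822 = 3186 W
η = P_out / P_in = 2432 / 3186 = 0.763 = 76.3%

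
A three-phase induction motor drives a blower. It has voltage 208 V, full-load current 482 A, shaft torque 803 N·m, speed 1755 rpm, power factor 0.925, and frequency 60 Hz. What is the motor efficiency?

91.9 %

ω = 2π × 1755/60 = 183.8 rad/s; P_out = τω = 803 × 183.8 = 147591 W
P_in = √3·V_L·I_L·cosφ = 1.732 × 208 × 482 × 0.925 = 160620 W
η = P_out / P_in = 147591 / 160620 = 0.919 = 91.9%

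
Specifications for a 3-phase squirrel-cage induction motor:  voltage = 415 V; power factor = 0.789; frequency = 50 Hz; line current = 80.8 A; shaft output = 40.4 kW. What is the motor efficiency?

P_out = 40.4 kW = 40400 W
P_in = √3·V_L·I_L·cosφ = 1.732 × 415 × 80.8 × 0.789 = 45823 W
η = P_out / P_in = 40400 / 45823 = 0.882 = 88.2%

88.2 %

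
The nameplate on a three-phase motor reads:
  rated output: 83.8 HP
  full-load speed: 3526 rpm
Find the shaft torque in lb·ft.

125 lb·ft

P_out = 83.8 × 746 = 62515 W
ω = 2π × 3526/60 = 369.2 rad/s
τ = P_out/ω = 62515/369.2 = 169.3 N·m
In lb·ft: 169.3/1.356 = 125 lb·ft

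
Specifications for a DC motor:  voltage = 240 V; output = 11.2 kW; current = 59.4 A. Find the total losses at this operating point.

3.06 kW

P_in = V·I = 240×59.4 = 14256 W
P_out = 11200 W
Losses = P_in − P_out = 14256 − 11200 = 3056 W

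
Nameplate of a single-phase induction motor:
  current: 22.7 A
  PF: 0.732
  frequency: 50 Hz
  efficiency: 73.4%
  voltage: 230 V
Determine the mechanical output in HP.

P_in = V·I·cosφ = 230 × 22.7 × 0.732 = 3822 W
P_out = η·P_in = 0.734 × 3822 = 2805 W
= 2805/746 = 3.76 HP

3.76 HP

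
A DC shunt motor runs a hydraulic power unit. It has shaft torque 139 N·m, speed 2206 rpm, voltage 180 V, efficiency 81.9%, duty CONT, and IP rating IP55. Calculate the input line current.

ω = 2π×2206/60 = 231 rad/s; P_out = τω = 139 × 231 = 32109 W
P_in = P_out / η = 32109 / 0.819 = 39205 W
I = P_in / V = 39205 / 180 = 218 A

218 A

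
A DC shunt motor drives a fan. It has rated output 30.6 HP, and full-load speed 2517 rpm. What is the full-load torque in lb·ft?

63.9 lb·ft

P_out = 30.6 × 746 = 22828 W
ω = 2π × 2517/60 = 263.6 rad/s
τ = P_out/ω = 22828/263.6 = 86.6 N·m
In lb·ft: 86.6/1.356 = 63.9 lb·ft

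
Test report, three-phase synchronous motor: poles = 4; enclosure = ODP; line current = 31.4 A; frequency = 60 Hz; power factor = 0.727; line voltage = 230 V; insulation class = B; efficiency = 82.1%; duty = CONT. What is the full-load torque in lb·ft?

P_in = √3·V·I·cosφ = 1.732 × 230 × 31.4 × 0.727 = 9094 W
P_out = η·P_in = 0.821 × 9094 = 7466 W
n = n_s = 120×60/4 = 1800 rpm (synchronous)
ω = 2π×1800/60 = 188.5 rad/s
τ = P_out/ω = 7466/188.5 = 39.61 N·m
In lb·ft: 39.61/1.356 = 29.2 lb·ft

29.2 lb·ft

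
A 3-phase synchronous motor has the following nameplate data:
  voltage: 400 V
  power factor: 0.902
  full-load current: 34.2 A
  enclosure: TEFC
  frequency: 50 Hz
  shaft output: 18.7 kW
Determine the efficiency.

87.5 %

P_out = 18.7 kW = 18700 W
P_in = √3·V_L·I_L·cosφ = 1.732 × 400 × 34.2 × 0.902 = 21372 W
η = P_out / P_in = 18700 / 21372 = 0.875 = 87.5%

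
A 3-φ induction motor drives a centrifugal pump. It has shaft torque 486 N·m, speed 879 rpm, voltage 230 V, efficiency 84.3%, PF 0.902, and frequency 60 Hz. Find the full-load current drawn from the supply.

ω = 2π×879/60 = 92.05 rad/s; P_out = τω = 486 × 92.05 = 44736 W
P_in = P_out / η = 44736 / 0.843 = 53068 W
I_L = P_in / (√3·V_L·cosφ) = 53068 / (1.732 × 230 × 0.902) = 148 A

148 A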